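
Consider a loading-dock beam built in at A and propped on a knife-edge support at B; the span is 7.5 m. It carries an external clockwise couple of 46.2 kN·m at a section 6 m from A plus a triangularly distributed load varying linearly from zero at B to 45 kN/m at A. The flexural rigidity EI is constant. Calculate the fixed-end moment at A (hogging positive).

Take the reaction at B as the redundant and release it; the primary structure is a cantilever fixed at A.
Free-end deflection of the primary structure under the applied loading (downward +):
  clockwise couple 46.2 at a = 6: M₀a(2L − a)/(2EI) = 1247/EI
  triangular load, peak 45 at the fixed end: w₀L⁴/(30EI) = 4746/EI
  δ_0 = 5993/EI
Tip deflection under a unit load at B: L³/(3EI) = 140.6/EI.
Compatibility at B: δ_0 − R_B·δ_{BB} = 0, so R_B = 5993/140.6 = 42.62 kN.
Moment equilibrium about A: M_A = Σ(load moments about A) − R_B·L = 468.1 − 42.62×7.5 = 148.4 kN·m.

M_A = 148.4 kN·m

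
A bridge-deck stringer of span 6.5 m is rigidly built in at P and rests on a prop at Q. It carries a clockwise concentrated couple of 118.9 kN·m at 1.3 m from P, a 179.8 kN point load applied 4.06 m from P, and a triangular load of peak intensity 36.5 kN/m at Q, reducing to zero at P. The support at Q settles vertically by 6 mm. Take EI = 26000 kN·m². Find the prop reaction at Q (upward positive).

Take the reaction at Q as the redundant and release it; the primary structure is a cantilever fixed at P.
Primary-structure tip deflection at Q by superposition:
  clockwise couple 118.9 at a = 1.3: M₀a(2L − a)/(2EI) = 904.2/EI
  point load 179.8 at a = 4.06: Pa²(3L − a)/(6EI) = 7627/EI
  triangular load, peak 36.5 at the free end: 11w₀L⁴/(120EI) = 5973/EI
  δ_0 = 14503/EI
Flexibility coefficient — unit upward force at Q: δ_{QQ} = L³/(3EI) = 91.54/EI.
With EI = 26000 kN·m²: δ_0 = 0.55783 m and δ_{QQ} = 0.003521 m/kN.
Compatibility — the beam at Q must follow the support down by 0.006 m: δ_0 − R_Q·δ_{QQ} = 0.006, so R_Q = (0.55783 − 0.006)/0.003521 = 156.7 kN.

R_Q = 156.7 kN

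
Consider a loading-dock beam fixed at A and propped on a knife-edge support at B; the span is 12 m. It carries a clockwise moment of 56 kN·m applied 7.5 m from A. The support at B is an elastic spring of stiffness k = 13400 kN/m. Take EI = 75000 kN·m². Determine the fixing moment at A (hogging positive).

Release the roller at B. Primary structure: cantilever fixed at A.
Deflection at B on the released cantilever, summing each load's contribution:
  clockwise couple 56 at a = 7.5: M₀a(2L − a)/(2EI) = 3465/EI
Flexibility coefficient — unit upward force at B: δ_{BB} = L³/(3EI) = 576/EI.
With EI = 75000 kN·m²: δ_0 = 0.0462 m and δ_{BB} = 0.00768 m/kN.
Compatibility — the spring shortens by R_B/k under the reaction it provides: δ_0 − R_B·δ_{BB} = R_B/k. With 1/k = 0.000075 m/kN, R_B = δ_0 / (δ_{BB} + 1/k) = 0.0462 / (0.00768 + 0.000075) = 5.958 kN.
Moment equilibrium about A: M_A = Σ(load moments about A) − R_B·L = 56 − 5.958×12 = -15.49 kN·m.

M_A = -15.49 kN·m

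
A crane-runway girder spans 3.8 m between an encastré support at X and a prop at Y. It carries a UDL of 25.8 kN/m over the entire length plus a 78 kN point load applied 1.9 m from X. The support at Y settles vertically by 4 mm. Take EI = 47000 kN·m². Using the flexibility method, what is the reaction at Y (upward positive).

Choose R_Y as the redundant. The primary structure is the cantilever fixed at X.
Downward deflection at the released point Y due to the loads:
  UDL 25.8: wL⁴/(8EI) = 672.5/EI
  point load 78 at a = 1.9: Pa²(3L − a)/(6EI) = 445.8/EI
  δ_0 = 1118/EI
Flexibility coefficient — unit upward force at Y: δ_{YY} = L³/(3EI) = 18.29/EI.
With EI = 47000 kN·m²: δ_0 = 0.023793 m and δ_{YY} = 0.000389 m/kN.
Compatibility — the beam at Y must follow the support down by 0.004 m: δ_0 − R_Y·δ_{YY} = 0.004, so R_Y = (0.023793 − 0.004)/0.000389 = 50.86 kN.

R_Y = 50.86 kN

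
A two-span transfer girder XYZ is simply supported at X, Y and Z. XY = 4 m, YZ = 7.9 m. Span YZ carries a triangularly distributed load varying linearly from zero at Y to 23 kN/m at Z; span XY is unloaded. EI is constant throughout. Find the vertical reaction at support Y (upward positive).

R_Y = 51.22 kN

Release continuity at Y by inserting a hinge; the redundant is the internal moment M_Y. The primary structure is two simply-supported spans XY and YZ.
Discontinuity in slope at Y on the released structure — sum the simple-span end rotations:
  span YZ: triangular load, peak 23: 7w₀L³/(360EI) = 220.5/EI
  relative rotation θ_0 = (0 + 220.5)/EI = 220.5/EI
A unit hogging moment at Y produces rotation L₁/(3EI) + L₂/(3EI) = 3.967/EI.
Compatibility: M_Y·(L₁+L₂)/(3EI) = θ_0, giving M_Y = 55.59 kN·m (hogging).
Span XY, ΣM about X with M_Y applied at Y: R_Y^{XY}·4 = 0 + 55.59, so R_Y^{XY} = 13.9 kN and R_X = 0 − 13.9 = -13.9 kN.
Span YZ, ΣM about Z: R_Y^{YZ}·7.9 = 239.2 + 55.59, so R_Y^{YZ} = 37.32 kN and R_Z = 90.85 − 37.32 = 53.53 kN.
R_Y = 13.9 + 37.32 = 51.22 kN.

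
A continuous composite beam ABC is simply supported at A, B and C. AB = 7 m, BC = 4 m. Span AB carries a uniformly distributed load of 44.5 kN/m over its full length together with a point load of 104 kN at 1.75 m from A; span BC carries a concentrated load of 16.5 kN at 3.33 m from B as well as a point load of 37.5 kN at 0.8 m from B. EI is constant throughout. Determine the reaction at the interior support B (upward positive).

Insert a hinge at B; M_B is the redundant, and each span becomes simply supported.
Rotations at B on the released spans (each span's end-slope, ×1/EI):
  span AB: UDL 44.5: wL³/(24EI) = 636/EI
  span AB: point load 104 at a = 1.75: Pab(L + a)/(6LEI) = 199.1/EI
  span BC: point load 16.5 at a = 3.33: Pab(L + b)/(6LEI) = 7.163/EI
  span BC: point load 37.5 at a = 0.8: Pab(L + b)/(6LEI) = 28.8/EI
  relative rotation θ_0 = (835 + 35.96)/EI = 871/EI
A unit hogging moment at B produces rotation L₁/(3EI) + L₂/(3EI) = 3.667/EI.
Compatibility: M_B·(L₁+L₂)/(3EI) = θ_0, giving M_B = 237.5 kN·m (hogging).
Span AB, ΣM about A with M_B applied at B: R_B^{AB}·7 = 1272 + 237.5, so R_B^{AB} = 215.7 kN and R_A = 415.5 − 215.7 = 199.8 kN.
Span BC, ΣM about C: R_B^{BC}·4 = 131.1 + 237.5, so R_B^{BC} = 92.15 kN and R_C = 54 − 92.15 = -38.15 kN.
R_B = 215.7 + 92.15 = 307.8 kN.

R_B = 307.8 kN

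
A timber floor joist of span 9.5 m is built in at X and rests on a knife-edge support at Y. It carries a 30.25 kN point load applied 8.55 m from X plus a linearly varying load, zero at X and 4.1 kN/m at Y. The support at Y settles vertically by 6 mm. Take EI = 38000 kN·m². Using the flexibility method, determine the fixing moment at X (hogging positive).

M_X = 43.39 kN·m

Take the reaction at Y as the redundant and release it; the primary structure is a cantilever fixed at X.
Downward deflection at the released point Y due to the loads:
  point load 30.25 at a = 8.55: Pa²(3L − a)/(6EI) = 7353/EI
  triangular load, peak 4.1 at the free end: 11w₀L⁴/(120EI) = 3061/EI
  δ_0 = 10414/EI
Tip deflection under a unit load at Y: L³/(3EI) = 285.8/EI.
With EI = 38000 kN·m²: δ_0 = 0.27405 m and δ_{YY} = 0.007521 m/kN.
Compatibility — the beam at Y must follow the support down by 0.006 m: δ_0 − R_Y·δ_{YY} = 0.006, so R_Y = (0.27405 − 0.006)/0.007521 = 35.64 kN.
Moment equilibrium about X: M_X = Σ(load moments about X) − R_Y·L = 382 − 35.64×9.5 = 43.39 kN·m.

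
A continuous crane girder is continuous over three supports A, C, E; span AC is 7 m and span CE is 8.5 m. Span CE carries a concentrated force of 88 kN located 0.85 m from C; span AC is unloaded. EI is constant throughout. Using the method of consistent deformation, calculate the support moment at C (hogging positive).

M_C = 35.07 kN·m

Take M_C as the redundant. Released structure: two simple spans AC and CE with a hinge at C.
Rotations at C on the released spans (each span's end-slope, ×1/EI):
  span CE: point load 88 at a = 0.85: Pab(L + b)/(6LEI) = 181.2/EI
  relative rotation θ_0 = (0 + 181.2)/EI = 181.2/EI
A unit hogging moment at C produces rotation L₁/(3EI) + L₂/(3EI) = 5.167/EI.
Slope continuity at C: θ_0 = M_C·5.167/EI, so M_C = 181.2/5.167 = 35.07 kN·m (hogging).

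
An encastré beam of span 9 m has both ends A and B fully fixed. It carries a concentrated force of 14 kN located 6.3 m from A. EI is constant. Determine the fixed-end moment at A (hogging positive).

Take the two fixed-end moments M_A, M_B as redundants; the released structure is the simple span AB.
Simple-span end rotations at A and B under the given loads:
  at A: point load 14 at a = 6.3: Pab(L + b)/(6LEI) = 51.6/EI
  at B: point load 14 at a = 6.3: Pab(L + a)/(6LEI) = 67.47/EI
  θ_A0 = 51.6/EI,  θ_B0 = 67.47/EI
Flexibility coefficients: a unit moment at one end gives L/(3EI) there and L/(6EI) at the far end, so f₁₁ = f₂₂ = 3/EI and f₁₂ = f₂₁ = 1.5/EI.
Compatibility — zero rotation at each built-in end:
  3 M_A + 1.5 M_B = 51.6
  1.5 M_A + 3 M_B = 67.47
Solving the pair gives M_A = 7.938 kN·m and M_B = 18.52 kN·m (hogging).

M_A = 7.938 kN·m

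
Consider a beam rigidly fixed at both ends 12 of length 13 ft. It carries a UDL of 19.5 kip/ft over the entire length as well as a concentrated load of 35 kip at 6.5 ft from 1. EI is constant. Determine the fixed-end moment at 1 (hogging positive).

M_1 = 331.5 kip·ft

Take the two fixed-end moments M_1, M_2 as redundants; the released structure is the simple span 12.
End rotations of the released simple span under the applied load (×1/EI):
  at 1: UDL 19.5: wL³/(24EI) = 1785/EI
  at 2: UDL 19.5: wL³/(24EI) = 1785/EI
  at 1: point load 35 at a = 6.5: Pab(L + b)/(6LEI) = 369.7/EI
  at 2: point load 35 at a = 6.5: Pab(L + a)/(6LEI) = 369.7/EI
  θ_10 = 2155/EI,  θ_20 = 2155/EI
Flexibility coefficients: a unit moment at one end gives L/(3EI) there and L/(6EI) at the far end, so f₁₁ = f₂₂ = 4.333/EI and f₁₂ = f₂₁ = 2.167/EI.
Compatibility — zero rotation at each built-in end:
  4.333 M_1 + 2.167 M_2 = 2155
  2.167 M_1 + 4.333 M_2 = 2155
Solving the pair gives M_1 = 331.5 kip·ft and M_2 = 331.5 kip·ft (hogging).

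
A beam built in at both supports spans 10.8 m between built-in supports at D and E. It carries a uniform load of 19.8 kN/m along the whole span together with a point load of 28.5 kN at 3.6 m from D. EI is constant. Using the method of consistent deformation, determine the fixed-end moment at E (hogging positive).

Take the two fixed-end moments M_D, M_E as redundants; the released structure is the simple span DE.
End rotations of the released simple span under the applied load (×1/EI):
  at D: UDL 19.8: wL³/(24EI) = 1039/EI
  at E: UDL 19.8: wL³/(24EI) = 1039/EI
  at D: point load 28.5 at a = 3.6: Pab(L + b)/(6LEI) = 205.2/EI
  at E: point load 28.5 at a = 3.6: Pab(L + a)/(6LEI) = 164.2/EI
  θ_D0 = 1244/EI,  θ_E0 = 1203/EI
Flexibility coefficients: a unit moment at one end gives L/(3EI) there and L/(6EI) at the far end, so f₁₁ = f₂₂ = 3.6/EI and f₁₂ = f₂₁ = 1.8/EI.
Compatibility — zero rotation at each built-in end:
  3.6 M_D + 1.8 M_E = 1244
  1.8 M_D + 3.6 M_E = 1203
Solving the pair gives M_D = 238.1 kN·m and M_E = 215.3 kN·m (hogging).

M_E = 215.3 kN·m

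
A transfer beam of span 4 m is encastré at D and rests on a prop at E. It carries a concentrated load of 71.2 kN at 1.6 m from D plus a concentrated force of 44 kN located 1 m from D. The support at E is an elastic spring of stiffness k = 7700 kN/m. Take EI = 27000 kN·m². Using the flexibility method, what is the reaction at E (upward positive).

Take the reaction at E as the redundant and release it; the primary structure is a cantilever fixed at D.
Downward deflection at the released point E due to the loads:
  point load 71.2 at a = 1.6: Pa²(3L − a)/(6EI) = 315.9/EI
  point load 44 at a = 1: Pa²(3L − a)/(6EI) = 80.67/EI
  δ_0 = 396.6/EI
Tip deflection under a unit load at E: L³/(3EI) = 21.33/EI.
With EI = 27000 kN·m²: δ_0 = 0.014689 m and δ_{EE} = 0.00079 m/kN.
Compatibility — the spring shortens by R_E/k under the reaction it provides: δ_0 − R_E·δ_{EE} = R_E/k. With 1/k = 0.00013 m/kN, R_E = δ_0 / (δ_{EE} + 1/k) = 0.014689 / (0.00079 + 0.00013) = 15.97 kN.

R_E = 15.97 kN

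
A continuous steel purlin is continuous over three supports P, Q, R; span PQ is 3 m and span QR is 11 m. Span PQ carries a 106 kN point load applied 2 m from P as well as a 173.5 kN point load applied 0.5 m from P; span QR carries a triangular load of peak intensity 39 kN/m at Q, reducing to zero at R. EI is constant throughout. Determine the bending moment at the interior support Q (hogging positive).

Take M_Q as the redundant. Released structure: two simple spans PQ and QR with a hinge at Q.
Discontinuity in slope at Q on the released structure — sum the simple-span end rotations:
  span PQ: point load 106 at a = 2: Pab(L + a)/(6LEI) = 58.89/EI
  span PQ: point load 173.5 at a = 0.5: Pab(L + a)/(6LEI) = 42.17/EI
  span QR: triangular load, peak 39: w₀L³/(45EI) = 1154/EI
  relative rotation θ_0 = (101.1 + 1154)/EI = 1255/EI
A unit hogging moment at Q produces rotation L₁/(3EI) + L₂/(3EI) = 4.667/EI.
Compatibility: M_Q·(L₁+L₂)/(3EI) = θ_0, giving M_Q = 268.8 kN·m (hogging).

M_Q = 268.8 kN·m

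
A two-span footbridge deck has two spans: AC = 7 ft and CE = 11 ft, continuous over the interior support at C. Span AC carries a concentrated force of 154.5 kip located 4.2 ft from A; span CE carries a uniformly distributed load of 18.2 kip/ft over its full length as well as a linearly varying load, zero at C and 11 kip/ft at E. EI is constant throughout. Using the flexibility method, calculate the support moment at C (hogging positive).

M_C = 296.4 kip·ft

Take M_C as the redundant. Released structure: two simple spans AC and CE with a hinge at C.
End slopes at the hinge C, treating each span as simply supported:
  span AC: point load 154.5 at a = 4.2: Pab(L + a)/(6LEI) = 484.5/EI
  span CE: UDL 18.2: wL³/(24EI) = 1009/EI
  span CE: triangular load, peak 11: 7w₀L³/(360EI) = 284.7/EI
  relative rotation θ_0 = (484.5 + 1294)/EI = 1779/EI
A unit hogging moment at C produces rotation L₁/(3EI) + L₂/(3EI) = 6/EI.
Slope continuity at C: θ_0 = M_C·6/EI, so M_C = 1779/6 = 296.4 kip·ft (hogging).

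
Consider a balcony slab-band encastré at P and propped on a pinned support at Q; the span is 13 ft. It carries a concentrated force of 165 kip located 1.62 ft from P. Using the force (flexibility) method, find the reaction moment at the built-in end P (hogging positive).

Release the roller at Q. Primary structure: cantilever fixed at P.
Free-end deflection of the primary structure under the applied loading (downward +):
  point load 165 at a = 1.62: Pa²(3L − a)/(6EI) = 2698/EI
Tip deflection under a unit load at Q: L³/(3EI) = 732.3/EI.
Compatibility at Q: δ_0 − R_Q·δ_{QQ} = 0, so R_Q = 2698/732.3 = 3.684 kip.
Moment equilibrium about P: M_P = Σ(load moments about P) − R_Q·L = 267.3 − 3.684×13 = 219.4 kip·ft.

M_P = 219.4 kip·ft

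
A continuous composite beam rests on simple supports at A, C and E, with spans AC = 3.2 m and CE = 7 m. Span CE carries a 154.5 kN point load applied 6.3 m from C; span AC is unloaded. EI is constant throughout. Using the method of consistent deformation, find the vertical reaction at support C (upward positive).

R_C = 32.18 kN

Release continuity at C by inserting a hinge; the redundant is the internal moment M_C. The primary structure is two simply-supported spans AC and CE.
Discontinuity in slope at C on the released structure — sum the simple-span end rotations:
  span CE: point load 154.5 at a = 6.3: Pab(L + b)/(6LEI) = 124.9/EI
  relative rotation θ_0 = (0 + 124.9)/EI = 124.9/EI
A unit hogging moment at C produces rotation L₁/(3EI) + L₂/(3EI) = 3.4/EI.
Compatibility: M_C·(L₁+L₂)/(3EI) = θ_0, giving M_C = 36.74 kN·m (hogging).
Span AC, ΣM about A with M_C applied at C: R_C^{AC}·3.2 = 0 + 36.74, so R_C^{AC} = 11.48 kN and R_A = 0 − 11.48 = -11.48 kN.
Span CE, ΣM about E: R_C^{CE}·7 = 108.2 + 36.74, so R_C^{CE} = 20.7 kN and R_E = 154.5 − 20.7 = 133.8 kN.
R_C = 11.48 + 20.7 = 32.18 kN.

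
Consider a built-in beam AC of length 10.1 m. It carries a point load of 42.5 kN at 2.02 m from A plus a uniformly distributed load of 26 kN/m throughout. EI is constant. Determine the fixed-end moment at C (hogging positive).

Release both end moments; the primary structure is a simply-supported span AC with redundants M_A and M_C.
On the primary (simply-supported) span, the end slopes from the loading are:
  at A: point load 42.5 at a = 2.02: Pab(L + b)/(6LEI) = 208.1/EI
  at C: point load 42.5 at a = 2.02: Pab(L + a)/(6LEI) = 138.7/EI
  at A: UDL 26: wL³/(24EI) = 1116/EI
  at C: UDL 26: wL³/(24EI) = 1116/EI
  θ_A0 = 1324/EI,  θ_C0 = 1255/EI
Flexibility coefficients: a unit moment at one end gives L/(3EI) there and L/(6EI) at the far end, so f₁₁ = f₂₂ = 3.367/EI and f₁₂ = f₂₁ = 1.683/EI.
Compatibility — zero rotation at each built-in end:
  3.367 M_A + 1.683 M_C = 1324
  1.683 M_A + 3.367 M_C = 1255
Solving the pair gives M_A = 276 kN·m and M_C = 234.8 kN·m (hogging).

M_C = 234.8 kN·m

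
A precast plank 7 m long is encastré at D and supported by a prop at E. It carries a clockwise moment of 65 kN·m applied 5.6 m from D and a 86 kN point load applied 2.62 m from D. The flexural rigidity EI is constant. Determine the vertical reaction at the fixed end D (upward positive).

Choose R_E as the redundant. The primary structure is the cantilever fixed at D.
Primary-structure tip deflection at E by superposition:
  clockwise couple 65 at a = 5.6: M₀a(2L − a)/(2EI) = 1529/EI
  point load 86 at a = 2.62: Pa²(3L − a)/(6EI) = 1808/EI
  δ_0 = 3337/EI
Tip deflection under a unit load at E: L³/(3EI) = 114.3/EI.
The prop prevents deflection at E: R_E = δ_0/δ_{EE} = 3337/114.3 = 29.19 kN.
Vertical equilibrium: R_D = ΣP − R_E = 86 − 29.19 = 56.81 kN.

R_D = 56.81 kN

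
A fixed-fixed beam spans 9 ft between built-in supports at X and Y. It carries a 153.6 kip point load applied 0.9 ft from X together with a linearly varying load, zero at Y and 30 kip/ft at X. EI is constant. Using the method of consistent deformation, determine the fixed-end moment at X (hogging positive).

Take the two fixed-end moments M_X, M_Y as redundants; the released structure is the simple span XY.
Simple-span end rotations at X and Y under the given loads:
  at X: point load 153.6 at a = 0.9: Pab(L + b)/(6LEI) = 354.6/EI
  at Y: point load 153.6 at a = 0.9: Pab(L + a)/(6LEI) = 205.3/EI
  at X: triangular load, peak 30: w₀L³/(45EI) = 486/EI
  at Y: triangular load, peak 30: 7w₀L³/(360EI) = 425.2/EI
  θ_X0 = 840.6/EI,  θ_Y0 = 630.5/EI
Flexibility coefficients: a unit moment at one end gives L/(3EI) there and L/(6EI) at the far end, so f₁₁ = f₂₂ = 3/EI and f₁₂ = f₂₁ = 1.5/EI.
Compatibility — zero rotation at each built-in end:
  3 M_X + 1.5 M_Y = 840.6
  1.5 M_X + 3 M_Y = 630.5
Solving the pair gives M_X = 233.5 kip·ft and M_Y = 93.44 kip·ft (hogging).

M_X = 233.5 kip·ft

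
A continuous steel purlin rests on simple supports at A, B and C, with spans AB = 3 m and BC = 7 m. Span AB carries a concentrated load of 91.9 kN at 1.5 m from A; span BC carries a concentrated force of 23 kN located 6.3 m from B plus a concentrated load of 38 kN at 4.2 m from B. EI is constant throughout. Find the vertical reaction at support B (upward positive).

Take M_B as the redundant. Released structure: two simple spans AB and BC with a hinge at B.
Rotations at B on the released spans (each span's end-slope, ×1/EI):
  span AB: point load 91.9 at a = 1.5: Pab(L + a)/(6LEI) = 51.69/EI
  span BC: point load 23 at a = 6.3: Pab(L + b)/(6LEI) = 18.6/EI
  span BC: point load 38 at a = 4.2: Pab(L + b)/(6LEI) = 104.3/EI
  relative rotation θ_0 = (51.69 + 122.9)/EI = 174.6/EI
A unit hogging moment at B produces rotation L₁/(3EI) + L₂/(3EI) = 3.333/EI.
Slope continuity at B: θ_0 = M_B·3.333/EI, so M_B = 174.6/3.333 = 52.37 kN·m (hogging).
Span AB, ΣM about A with M_B applied at B: R_B^{AB}·3 = 137.8 + 52.37, so R_B^{AB} = 63.41 kN and R_A = 91.9 − 63.41 = 28.49 kN.
Span BC, ΣM about C: R_B^{BC}·7 = 122.5 + 52.37, so R_B^{BC} = 24.98 kN and R_C = 61 − 24.98 = 36.02 kN.
R_B = 63.41 + 24.98 = 88.39 kN.

R_B = 88.39 kN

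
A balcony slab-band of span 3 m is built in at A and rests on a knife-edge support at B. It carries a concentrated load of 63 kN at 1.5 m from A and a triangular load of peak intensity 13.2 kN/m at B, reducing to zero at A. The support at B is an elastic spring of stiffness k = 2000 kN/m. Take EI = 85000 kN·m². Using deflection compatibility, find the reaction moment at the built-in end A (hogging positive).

Remove the prop at B; the released (primary) structure is a cantilever built in at A.
Downward deflection at the released point B due to the loads:
  point load 63 at a = 1.5: Pa²(3L − a)/(6EI) = 177.2/EI
  triangular load, peak 13.2 at the free end: 11w₀L⁴/(120EI) = 98.01/EI
  δ_0 = 275.2/EI
Tip deflection under a unit load at B: L³/(3EI) = 9/EI.
With EI = 85000 kN·m²: δ_0 = 0.003238 m and δ_{BB} = 0.000106 m/kN.
Compatibility — the spring shortens by R_B/k under the reaction it provides: δ_0 − R_B·δ_{BB} = R_B/k. With 1/k = 0.0005 m/kN, R_B = δ_0 / (δ_{BB} + 1/k) = 0.003238 / (0.000106 + 0.0005) = 5.344 kN.
Moment equilibrium about A: M_A = Σ(load moments about A) − R_B·L = 134.1 − 5.344×3 = 118.1 kN·m.

M_A = 118.1 kN·m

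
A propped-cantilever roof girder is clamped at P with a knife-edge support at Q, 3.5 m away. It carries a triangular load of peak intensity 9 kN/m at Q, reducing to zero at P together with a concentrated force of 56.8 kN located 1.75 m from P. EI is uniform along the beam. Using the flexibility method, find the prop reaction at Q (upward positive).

Remove the prop at Q; the released (primary) structure is a cantilever built in at P.
Primary-structure tip deflection at Q by superposition:
  triangular load, peak 9 at the free end: 11w₀L⁴/(120EI) = 123.8/EI
  point load 56.8 at a = 1.75: Pa²(3L − a)/(6EI) = 253.7/EI
  δ_0 = 377.5/EI
Tip deflection under a unit load at Q: L³/(3EI) = 14.29/EI.
Compatibility at Q: δ_0 − R_Q·δ_{QQ} = 0, so R_Q = 377.5/14.29 = 26.41 kN.

R_Q = 26.41 kN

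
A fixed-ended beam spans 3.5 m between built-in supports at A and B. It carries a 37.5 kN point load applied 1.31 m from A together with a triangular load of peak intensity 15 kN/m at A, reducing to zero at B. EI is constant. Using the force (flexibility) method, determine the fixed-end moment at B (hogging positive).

Take the two fixed-end moments M_A, M_B as redundants; the released structure is the simple span AB.
Simple-span end rotations at A and B under the given loads:
  at A: point load 37.5 at a = 1.31: Pab(L + b)/(6LEI) = 29.15/EI
  at B: point load 37.5 at a = 1.31: Pab(L + a)/(6LEI) = 24.64/EI
  at A: triangular load, peak 15: w₀L³/(45EI) = 14.29/EI
  at B: triangular load, peak 15: 7w₀L³/(360EI) = 12.51/EI
  θ_A0 = 43.44/EI,  θ_B0 = 37.15/EI
Flexibility coefficients: a unit moment at one end gives L/(3EI) there and L/(6EI) at the far end, so f₁₁ = f₂₂ = 1.167/EI and f₁₂ = f₂₁ = 0.5833/EI.
Compatibility — zero rotation at each built-in end:
  1.167 M_A + 0.5833 M_B = 43.44
  0.5833 M_A + 1.167 M_B = 37.15
Solving the pair gives M_A = 28.42 kN·m and M_B = 17.63 kN·m (hogging).

M_B = 17.63 kN·m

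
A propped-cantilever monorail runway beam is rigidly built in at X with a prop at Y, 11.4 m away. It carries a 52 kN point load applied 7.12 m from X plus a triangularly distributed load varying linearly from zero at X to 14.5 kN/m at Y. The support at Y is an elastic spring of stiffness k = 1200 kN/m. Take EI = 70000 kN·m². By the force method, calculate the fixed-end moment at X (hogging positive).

M_X = 289.3 kN·m

Choose R_Y as the redundant. The primary structure is the cantilever fixed at X.
Primary-structure tip deflection at Y by superposition:
  point load 52 at a = 7.12: Pa²(3L − a)/(6EI) = 11898/EI
  triangular load, peak 14.5 at the free end: 11w₀L⁴/(120EI) = 22449/EI
  δ_0 = 34347/EI
Tip deflection under a unit load at Y: L³/(3EI) = 493.8/EI.
With EI = 70000 kN·m²: δ_0 = 0.49067 m and δ_{YY} = 0.007055 m/kN.
Compatibility — the spring shortens by R_Y/k under the reaction it provides: δ_0 − R_Y·δ_{YY} = R_Y/k. With 1/k = 0.000833 m/kN, R_Y = δ_0 / (δ_{YY} + 1/k) = 0.49067 / (0.007055 + 0.000833) = 62.2 kN.
Moment equilibrium about X: M_X = Σ(load moments about X) − R_Y·L = 998.4 − 62.2×11.4 = 289.3 kN·m.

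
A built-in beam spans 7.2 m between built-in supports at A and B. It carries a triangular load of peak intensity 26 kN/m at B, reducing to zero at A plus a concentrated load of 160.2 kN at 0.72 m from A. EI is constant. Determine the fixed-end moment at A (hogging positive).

M_A = 138.4 kN·m

Take the two fixed-end moments M_A, M_B as redundants; the released structure is the simple span AB.
On the primary (simply-supported) span, the end slopes from the loading are:
  at A: triangular load, peak 26: 7w₀L³/(360EI) = 188.7/EI
  at B: triangular load, peak 26: w₀L³/(45EI) = 215.7/EI
  at A: point load 160.2 at a = 0.72: Pab(L + b)/(6LEI) = 236.7/EI
  at B: point load 160.2 at a = 0.72: Pab(L + a)/(6LEI) = 137/EI
  θ_A0 = 425.4/EI,  θ_B0 = 352.7/EI
Flexibility coefficients: a unit moment at one end gives L/(3EI) there and L/(6EI) at the far end, so f₁₁ = f₂₂ = 2.4/EI and f₁₂ = f₂₁ = 1.2/EI.
Compatibility — zero rotation at each built-in end:
  2.4 M_A + 1.2 M_B = 425.4
  1.2 M_A + 2.4 M_B = 352.7
Solving the pair gives M_A = 138.4 kN·m and M_B = 77.77 kN·m (hogging).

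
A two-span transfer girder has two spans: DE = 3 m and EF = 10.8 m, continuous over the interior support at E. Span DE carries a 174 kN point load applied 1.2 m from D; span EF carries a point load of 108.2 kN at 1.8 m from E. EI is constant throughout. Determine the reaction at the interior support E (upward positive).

Take M_E as the redundant. Released structure: two simple spans DE and EF with a hinge at E.
Discontinuity in slope at E on the released structure — sum the simple-span end rotations:
  span DE: point load 174 at a = 1.2: Pab(L + a)/(6LEI) = 87.7/EI
  span EF: point load 108.2 at a = 1.8: Pab(L + b)/(6LEI) = 535.6/EI
  relative rotation θ_0 = (87.7 + 535.6)/EI = 623.3/EI
A unit hogging moment at E produces rotation L₁/(3EI) + L₂/(3EI) = 4.6/EI.
Slope continuity at E: θ_0 = M_E·4.6/EI, so M_E = 623.3/4.6 = 135.5 kN·m (hogging).
Span DE, ΣM about D with M_E applied at E: R_E^{DE}·3 = 208.8 + 135.5, so R_E^{DE} = 114.8 kN and R_D = 174 − 114.8 = 59.23 kN.
Span EF, ΣM about F: R_E^{EF}·10.8 = 973.8 + 135.5, so R_E^{EF} = 102.7 kN and R_F = 108.2 − 102.7 = 5.487 kN.
R_E = 114.8 + 102.7 = 217.5 kN.

R_E = 217.5 kN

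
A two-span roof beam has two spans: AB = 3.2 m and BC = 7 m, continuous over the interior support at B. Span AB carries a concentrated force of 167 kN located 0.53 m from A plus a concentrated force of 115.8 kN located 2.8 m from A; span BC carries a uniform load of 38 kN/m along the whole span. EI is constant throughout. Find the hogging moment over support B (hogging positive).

M_B = 185.2 kN·m

Insert a hinge at B; M_B is the redundant, and each span becomes simply supported.
Discontinuity in slope at B on the released structure — sum the simple-span end rotations:
  span AB: point load 167 at a = 0.53: Pab(L + a)/(6LEI) = 45.91/EI
  span AB: point load 115.8 at a = 2.8: Pab(L + a)/(6LEI) = 40.53/EI
  span BC: UDL 38: wL³/(24EI) = 543.1/EI
  relative rotation θ_0 = (86.44 + 543.1)/EI = 629.5/EI
A unit hogging moment at B produces rotation L₁/(3EI) + L₂/(3EI) = 3.4/EI.
Compatibility: M_B·(L₁+L₂)/(3EI) = θ_0, giving M_B = 185.2 kN·m (hogging).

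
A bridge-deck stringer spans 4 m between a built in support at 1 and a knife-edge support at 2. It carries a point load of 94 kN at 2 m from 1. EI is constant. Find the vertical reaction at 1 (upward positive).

R_1 = 64.62 kN

Remove the prop at 2; the released (primary) structure is a cantilever built in at 1.
Free-end deflection of the primary structure under the applied loading (downward +):
  point load 94 at a = 2: Pa²(3L − a)/(6EI) = 626.7/EI
Flexibility coefficient — unit upward force at 2: δ_{22} = L³/(3EI) = 21.33/EI.
Compatibility at 2: δ_0 − R_2·δ_{22} = 0, so R_2 = 626.7/21.33 = 29.38 kN.
Vertical equilibrium: R_1 = ΣP − R_2 = 94 − 29.38 = 64.62 kN.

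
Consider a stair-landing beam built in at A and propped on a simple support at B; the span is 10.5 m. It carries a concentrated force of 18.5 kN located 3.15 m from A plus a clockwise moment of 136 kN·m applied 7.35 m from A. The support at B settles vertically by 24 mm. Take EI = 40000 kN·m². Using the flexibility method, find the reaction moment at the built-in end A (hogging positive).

M_A = 11.16 kN·m

Remove the prop at B; the released (primary) structure is a cantilever built in at A.
Primary-structure tip deflection at B by superposition:
  point load 18.5 at a = 3.15: Pa²(3L − a)/(6EI) = 867.4/EI
  clockwise couple 136 at a = 7.35: M₀a(2L − a)/(2EI) = 6822/EI
  δ_0 = 7690/EI
Flexibility coefficient — unit upward force at B: δ_{BB} = L³/(3EI) = 385.9/EI.
With EI = 40000 kN·m²: δ_0 = 0.19224 m and δ_{BB} = 0.009647 m/kN.
Compatibility — the beam at B must follow the support down by 0.024 m: δ_0 − R_B·δ_{BB} = 0.024, so R_B = (0.19224 − 0.024)/0.009647 = 17.44 kN.
Moment equilibrium about A: M_A = Σ(load moments about A) − R_B·L = 194.3 − 17.44×10.5 = 11.16 kN·m.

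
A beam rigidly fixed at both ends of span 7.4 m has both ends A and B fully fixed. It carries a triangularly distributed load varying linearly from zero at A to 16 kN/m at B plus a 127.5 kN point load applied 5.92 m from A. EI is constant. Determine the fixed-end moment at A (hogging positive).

M_A = 59.4 kN·m

Take the two fixed-end moments M_A, M_B as redundants; the released structure is the simple span AB.
On the primary (simply-supported) span, the end slopes from the loading are:
  at A: triangular load, peak 16: 7w₀L³/(360EI) = 126.1/EI
  at B: triangular load, peak 16: w₀L³/(45EI) = 144.1/EI
  at A: point load 127.5 at a = 5.92: Pab(L + b)/(6LEI) = 223.4/EI
  at B: point load 127.5 at a = 5.92: Pab(L + a)/(6LEI) = 335.1/EI
  θ_A0 = 349.5/EI,  θ_B0 = 479.2/EI
Flexibility coefficients: a unit moment at one end gives L/(3EI) there and L/(6EI) at the far end, so f₁₁ = f₂₂ = 2.467/EI and f₁₂ = f₂₁ = 1.233/EI.
Compatibility — zero rotation at each built-in end:
  2.467 M_A + 1.233 M_B = 349.5
  1.233 M_A + 2.467 M_B = 479.2
Solving the pair gives M_A = 59.4 kN·m and M_B = 164.6 kN·m (hogging).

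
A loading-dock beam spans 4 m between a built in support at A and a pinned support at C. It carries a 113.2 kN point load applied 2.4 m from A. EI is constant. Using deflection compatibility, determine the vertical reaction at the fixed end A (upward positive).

R_A = 64.3 kN

Release the roller at C. Primary structure: cantilever fixed at A.
Downward deflection at the released point C due to the loads:
  point load 113.2 at a = 2.4: Pa²(3L − a)/(6EI) = 1043/EI
Flexibility coefficient — unit upward force at C: δ_{CC} = L³/(3EI) = 21.33/EI.
The prop prevents deflection at C: R_C = δ_0/δ_{CC} = 1043/21.33 = 48.9 kN.
Vertical equilibrium: R_A = ΣP − R_C = 113.2 − 48.9 = 64.3 kN.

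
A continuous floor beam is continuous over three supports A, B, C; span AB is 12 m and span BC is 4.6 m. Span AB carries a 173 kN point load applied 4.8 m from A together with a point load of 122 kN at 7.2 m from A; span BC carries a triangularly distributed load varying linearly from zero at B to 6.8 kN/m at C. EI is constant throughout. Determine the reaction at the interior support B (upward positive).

Release continuity at B by inserting a hinge; the redundant is the internal moment M_B. The primary structure is two simply-supported spans AB and BC.
Discontinuity in slope at B on the released structure — sum the simple-span end rotations:
  span AB: point load 173 at a = 4.8: Pab(L + a)/(6LEI) = 1395/EI
  span AB: point load 122 at a = 7.2: Pab(L + a)/(6LEI) = 1124/EI
  span BC: triangular load, peak 6.8: 7w₀L³/(360EI) = 12.87/EI
  relative rotation θ_0 = (2519 + 12.87)/EI = 2532/EI
A unit hogging moment at B produces rotation L₁/(3EI) + L₂/(3EI) = 5.533/EI.
Compatibility: M_B·(L₁+L₂)/(3EI) = θ_0, giving M_B = 457.6 kN·m (hogging).
Span AB, ΣM about A with M_B applied at B: R_B^{AB}·12 = 1709 + 457.6, so R_B^{AB} = 180.5 kN and R_A = 295 − 180.5 = 114.5 kN.
Span BC, ΣM about C: R_B^{BC}·4.6 = 23.98 + 457.6, so R_B^{BC} = 104.7 kN and R_C = 15.64 − 104.7 = -89.06 kN.
R_B = 180.5 + 104.7 = 285.2 kN.

R_B = 285.2 kN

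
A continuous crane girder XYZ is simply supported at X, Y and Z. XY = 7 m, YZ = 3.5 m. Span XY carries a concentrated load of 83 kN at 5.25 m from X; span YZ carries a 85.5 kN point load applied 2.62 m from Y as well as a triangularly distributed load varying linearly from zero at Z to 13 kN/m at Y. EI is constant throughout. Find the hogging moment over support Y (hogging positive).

Release continuity at Y by inserting a hinge; the redundant is the internal moment M_Y. The primary structure is two simply-supported spans XY and YZ.
Rotations at Y on the released spans (each span's end-slope, ×1/EI):
  span XY: point load 83 at a = 5.25: Pab(L + a)/(6LEI) = 222.4/EI
  span YZ: point load 85.5 at a = 2.62: Pab(L + b)/(6LEI) = 41.12/EI
  span YZ: triangular load, peak 13: w₀L³/(45EI) = 12.39/EI
  relative rotation θ_0 = (222.4 + 53.5)/EI = 275.9/EI
A unit hogging moment at Y produces rotation L₁/(3EI) + L₂/(3EI) = 3.5/EI.
Slope continuity at Y: θ_0 = M_Y·3.5/EI, so M_Y = 275.9/3.5 = 78.83 kN·m (hogging).

M_Y = 78.83 kN·m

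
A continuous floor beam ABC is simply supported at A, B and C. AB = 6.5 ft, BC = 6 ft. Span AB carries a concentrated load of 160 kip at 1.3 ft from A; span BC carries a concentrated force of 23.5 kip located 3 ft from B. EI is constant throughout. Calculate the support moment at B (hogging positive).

Release continuity at B by inserting a hinge; the redundant is the internal moment M_B. The primary structure is two simply-supported spans AB and BC.
End slopes at the hinge B, treating each span as simply supported:
  span AB: point load 160 at a = 1.3: Pab(L + a)/(6LEI) = 216.3/EI
  span BC: point load 23.5 at a = 3: Pab(L + b)/(6LEI) = 52.88/EI
  relative rotation θ_0 = (216.3 + 52.88)/EI = 269.2/EI
A unit hogging moment at B produces rotation L₁/(3EI) + L₂/(3EI) = 4.167/EI.
Slope continuity at B: θ_0 = M_B·4.167/EI, so M_B = 269.2/4.167 = 64.61 kip·ft (hogging).

M_B = 64.61 kip·ft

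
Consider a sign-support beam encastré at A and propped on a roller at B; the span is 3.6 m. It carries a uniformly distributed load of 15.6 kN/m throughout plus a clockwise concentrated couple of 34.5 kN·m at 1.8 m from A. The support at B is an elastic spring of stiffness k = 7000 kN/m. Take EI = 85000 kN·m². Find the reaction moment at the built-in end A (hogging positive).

Take the reaction at B as the redundant and release it; the primary structure is a cantilever fixed at A.
Primary-structure tip deflection at B by superposition:
  UDL 15.6: wL⁴/(8EI) = 327.5/EI
  clockwise couple 34.5 at a = 1.8: M₀a(2L − a)/(2EI) = 167.7/EI
  δ_0 = 495.2/EI
Flexibility coefficient — unit upward force at B: δ_{BB} = L³/(3EI) = 15.55/EI.
With EI = 85000 kN·m²: δ_0 = 0.005826 m and δ_{BB} = 0.000183 m/kN.
Compatibility — the spring shortens by R_B/k under the reaction it provides: δ_0 − R_B·δ_{BB} = R_B/k. With 1/k = 0.000143 m/kN, R_B = δ_0 / (δ_{BB} + 1/k) = 0.005826 / (0.000183 + 0.000143) = 17.88 kN.
Moment equilibrium about A: M_A = Σ(load moments about A) − R_B·L = 135.6 − 17.88×3.6 = 71.22 kN·m.

M_A = 71.22 kN·m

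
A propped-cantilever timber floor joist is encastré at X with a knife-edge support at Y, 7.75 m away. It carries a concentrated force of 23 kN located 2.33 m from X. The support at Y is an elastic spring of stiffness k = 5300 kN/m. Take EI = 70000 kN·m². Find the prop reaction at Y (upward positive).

Take the reaction at Y as the redundant and release it; the primary structure is a cantilever fixed at X.
Free-end deflection of the primary structure under the applied loading (downward +):
  point load 23 at a = 2.33: Pa²(3L − a)/(6EI) = 435.4/EI
Flexibility coefficient — unit upward force at Y: δ_{YY} = L³/(3EI) = 155.2/EI.
With EI = 70000 kN·m²: δ_0 = 0.006219 m and δ_{YY} = 0.002217 m/kN.
Compatibility — the spring shortens by R_Y/k under the reaction it provides: δ_0 − R_Y·δ_{YY} = R_Y/k. With 1/k = 0.000189 m/kN, R_Y = δ_0 / (δ_{YY} + 1/k) = 0.006219 / (0.002217 + 0.000189) = 2.586 kN.

R_Y = 2.586 kN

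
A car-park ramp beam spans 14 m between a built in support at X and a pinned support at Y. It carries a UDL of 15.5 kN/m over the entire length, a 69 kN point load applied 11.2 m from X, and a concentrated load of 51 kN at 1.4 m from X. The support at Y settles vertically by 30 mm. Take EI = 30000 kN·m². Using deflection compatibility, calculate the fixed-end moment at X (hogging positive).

M_X = 547.3 kN·m

Remove the prop at Y; the released (primary) structure is a cantilever built in at X.
Free-end deflection of the primary structure under the applied loading (downward +):
  UDL 15.5: wL⁴/(8EI) = 74431/EI
  point load 69 at a = 11.2: Pa²(3L − a)/(6EI) = 44431/EI
  point load 51 at a = 1.4: Pa²(3L − a)/(6EI) = 676.4/EI
  δ_0 = 119538/EI
Flexibility coefficient — unit upward force at Y: δ_{YY} = L³/(3EI) = 914.7/EI.
With EI = 30000 kN·m²: δ_0 = 3.9846 m and δ_{YY} = 0.030489 m/kN.
Compatibility — the beam at Y must follow the support down by 0.03 m: δ_0 − R_Y·δ_{YY} = 0.03, so R_Y = (3.9846 − 0.03)/0.030489 = 129.7 kN.
Moment equilibrium about X: M_X = Σ(load moments about X) − R_Y·L = 2363 − 129.7×14 = 547.3 kN·m.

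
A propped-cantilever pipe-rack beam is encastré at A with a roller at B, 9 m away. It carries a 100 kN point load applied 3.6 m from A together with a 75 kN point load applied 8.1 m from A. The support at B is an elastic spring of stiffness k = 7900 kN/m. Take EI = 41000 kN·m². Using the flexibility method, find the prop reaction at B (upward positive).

Remove the prop at B; the released (primary) structure is a cantilever built in at A.
Deflection at B on the released cantilever, summing each load's contribution:
  point load 100 at a = 3.6: Pa²(3L − a)/(6EI) = 5054/EI
  point load 75 at a = 8.1: Pa²(3L − a)/(6EI) = 15500/EI
  δ_0 = 20555/EI
Flexibility coefficient — unit upward force at B: δ_{BB} = L³/(3EI) = 243/EI.
With EI = 41000 kN·m²: δ_0 = 0.50134 m and δ_{BB} = 0.005927 m/kN.
Compatibility — the spring shortens by R_B/k under the reaction it provides: δ_0 − R_B·δ_{BB} = R_B/k. With 1/k = 0.000127 m/kN, R_B = δ_0 / (δ_{BB} + 1/k) = 0.50134 / (0.005927 + 0.000127) = 82.82 kN.

R_B = 82.82 kN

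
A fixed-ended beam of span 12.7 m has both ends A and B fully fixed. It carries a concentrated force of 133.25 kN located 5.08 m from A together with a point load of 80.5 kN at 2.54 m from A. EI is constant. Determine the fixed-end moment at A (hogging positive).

M_A = 374.5 kN·m

Release both end moments; the primary structure is a simply-supported span AB with redundants M_A and M_B.
End rotations of the released simple span under the applied load (×1/EI):
  at A: point load 133.25 at a = 5.08: Pab(L + b)/(6LEI) = 1375/EI
  at B: point load 133.25 at a = 5.08: Pab(L + a)/(6LEI) = 1204/EI
  at A: point load 80.5 at a = 2.54: Pab(L + b)/(6LEI) = 623.2/EI
  at B: point load 80.5 at a = 2.54: Pab(L + a)/(6LEI) = 415.5/EI
  θ_A0 = 1999/EI,  θ_B0 = 1619/EI
Flexibility coefficients: a unit moment at one end gives L/(3EI) there and L/(6EI) at the far end, so f₁₁ = f₂₂ = 4.233/EI and f₁₂ = f₂₁ = 2.117/EI.
Compatibility — zero rotation at each built-in end:
  4.233 M_A + 2.117 M_B = 1999
  2.117 M_A + 4.233 M_B = 1619
Solving the pair gives M_A = 374.5 kN·m and M_B = 195.2 kN·m (hogging).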